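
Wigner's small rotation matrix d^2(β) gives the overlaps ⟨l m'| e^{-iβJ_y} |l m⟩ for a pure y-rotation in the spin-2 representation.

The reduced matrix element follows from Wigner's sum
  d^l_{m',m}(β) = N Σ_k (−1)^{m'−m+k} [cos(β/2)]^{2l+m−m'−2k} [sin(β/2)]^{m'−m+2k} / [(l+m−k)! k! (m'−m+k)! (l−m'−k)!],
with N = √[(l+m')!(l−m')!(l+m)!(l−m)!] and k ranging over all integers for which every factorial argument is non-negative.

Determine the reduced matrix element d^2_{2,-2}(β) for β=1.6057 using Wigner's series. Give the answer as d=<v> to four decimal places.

d^2_{2,-2}(β=1.6057) via Wigner's sum:
c=cos(1.6057/2)=0.694659, s=sin(1.6057/2)=0.719339; N=√[24·1·1·24]=24.000000
k: max(0,(-2)−(2))=0 … min(2+(-2),2−(2))=0
  k=0: (−1)^4·24.0000/(24)·0.6947^0·0.7193^4 = +0.267753
d^2_{2,-2}(1.6057) = +0.267753

d=0.2678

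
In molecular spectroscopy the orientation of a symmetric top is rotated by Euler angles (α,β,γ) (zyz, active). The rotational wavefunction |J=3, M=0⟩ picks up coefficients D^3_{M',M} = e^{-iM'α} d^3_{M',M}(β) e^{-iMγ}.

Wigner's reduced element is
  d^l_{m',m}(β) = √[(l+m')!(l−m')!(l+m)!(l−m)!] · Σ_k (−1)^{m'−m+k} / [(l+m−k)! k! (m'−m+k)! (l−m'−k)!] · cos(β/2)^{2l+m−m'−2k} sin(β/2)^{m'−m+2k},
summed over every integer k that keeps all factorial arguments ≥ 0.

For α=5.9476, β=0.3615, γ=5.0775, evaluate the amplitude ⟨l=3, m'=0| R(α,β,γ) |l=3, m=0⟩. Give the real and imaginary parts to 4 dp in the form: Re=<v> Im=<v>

Re=0.6429 Im=0.0000

First d^3_{0,0}(β=0.3615), then the phase factors e^{-i(0)α} and e^{-i(0)γ}:
With c≡cos(β/2)=0.983709 and s≡sin(β/2)=0.179767, N=[6·6·6·6]^{1/2}=36.000000
Admissible k: 0..3 (factorial args all ≥0)
  k=0: (−1)^0·36.0000/(36)·0.9837^6·0.1798^0 = +0.906150
  k=1: (−1)^1·36.0000/(4)·0.9837^4·0.1798^2 = -0.272352
  k=2: (−1)^2·36.0000/(4)·0.9837^2·0.1798^4 = +0.009095
  k=3: (−1)^3·36.0000/(36)·0.9837^0·0.1798^6 = -0.000034
d^3_{0,0}(0.3615) = +0.906150 -0.272352 +0.009095 -0.000034 = +0.642860
Attach z-rotation phases: D = e^{-i(0)(5.9476)}·(+0.642860)·e^{-i(0)(5.0775)} = +0.642860+0.000000i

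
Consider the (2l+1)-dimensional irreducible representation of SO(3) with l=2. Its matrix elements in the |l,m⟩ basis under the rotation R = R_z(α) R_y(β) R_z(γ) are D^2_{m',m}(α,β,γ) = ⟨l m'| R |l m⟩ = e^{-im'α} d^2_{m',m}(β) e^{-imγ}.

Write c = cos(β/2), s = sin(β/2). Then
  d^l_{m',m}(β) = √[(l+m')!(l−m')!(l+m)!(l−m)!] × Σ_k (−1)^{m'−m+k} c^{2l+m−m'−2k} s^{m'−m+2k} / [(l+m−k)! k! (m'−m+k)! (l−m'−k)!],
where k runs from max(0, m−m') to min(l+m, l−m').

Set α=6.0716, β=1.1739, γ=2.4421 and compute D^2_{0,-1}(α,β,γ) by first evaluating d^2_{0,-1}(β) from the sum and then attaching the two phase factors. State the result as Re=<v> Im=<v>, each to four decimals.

First d^2_{0,-1}(β=1.1739), then the phase factors e^{-i(0)α} and e^{-i(-1)γ}:
With c≡cos(β/2)=0.832634 and s≡sin(β/2)=0.553824, N=[2·2·1·6]^{1/2}=4.898979
Admissible k: 0..1 (factorial args all ≥0)
  k=0: (−1)^1·4.8990/(2)·0.8326^3·0.5538^1 = -0.783086
  k=1: (−1)^2·4.8990/(2)·0.8326^1·0.5538^3 = +0.346454
d^2_{0,-1}(1.1739) = -0.783086 +0.346454 = -0.436632
D = (+1.000000+0.000000i)·(-0.436632)·(-0.765169+0.643830i) = +0.334097-0.281117i

Re=0.3341 Im=-0.2811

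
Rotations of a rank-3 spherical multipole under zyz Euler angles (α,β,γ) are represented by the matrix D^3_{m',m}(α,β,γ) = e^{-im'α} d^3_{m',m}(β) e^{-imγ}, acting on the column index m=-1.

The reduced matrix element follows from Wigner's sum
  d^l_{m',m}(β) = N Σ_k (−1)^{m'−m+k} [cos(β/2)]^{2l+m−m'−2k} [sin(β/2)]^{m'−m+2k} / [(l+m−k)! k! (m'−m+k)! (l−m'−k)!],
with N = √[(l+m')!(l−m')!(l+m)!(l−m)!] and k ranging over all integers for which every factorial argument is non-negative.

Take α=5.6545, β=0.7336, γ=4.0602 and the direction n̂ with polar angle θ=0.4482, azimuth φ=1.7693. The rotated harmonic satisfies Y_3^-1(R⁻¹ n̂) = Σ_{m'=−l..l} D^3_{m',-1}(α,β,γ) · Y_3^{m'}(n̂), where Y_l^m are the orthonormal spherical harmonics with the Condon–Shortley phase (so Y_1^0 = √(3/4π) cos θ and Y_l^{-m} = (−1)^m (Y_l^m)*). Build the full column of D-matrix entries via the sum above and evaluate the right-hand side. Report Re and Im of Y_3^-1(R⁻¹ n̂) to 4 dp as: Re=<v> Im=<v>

Re=0.0035 Im=0.0107

Need the full column D^3_{m',-1} for m'=−3..3 at α=5.6545, β=0.7336, γ=4.0602.
cos(β/2)=0.933480, sin(β/2)=0.358630
d^3_{-3,-1}: single k=2 term ⇒ +0.378232;  D = -0.214610+0.311452i
d^3_{-2,-1}: k∈[1..2] ⇒ +0.803843 -0.237293 = +0.566550;  D = -0.534351+0.188276i
d^3_{-1,-1}: k∈[0..2] ⇒ +0.661652 -0.781274 +0.086486 = -0.033135;  D = +0.031753+0.009473i
d^3_{0,-1}: k∈[0..2] ⇒ -0.880566 +0.389912 -0.019184 = -0.509837;  D = +0.309434+0.405197i
d^3_{1,-1}: k∈[0..2] ⇒ +0.585955 -0.115315 +0.002128 = +0.472767;  D = -0.011111-0.472637i
d^3_{2,-1}: k∈[0..1] ⇒ -0.237293 +0.017512 = -0.219781;  D = -0.125036+0.180748i
d^3_{3,-1}: single k=0 term ⇒ +0.055827;  D = +0.052688-0.018456i
Y_3^{m'}(θ=0.4482,φ=1.7693) and Σ D·Y over m':
  (-0.2146+0.3115i)·(+0.0190+0.0281i)  (-0.5344+0.1883i)·(-0.1595+0.0669i)  (+0.0318+0.0095i)·(-0.0845-0.4203i)  (+0.3094+0.4052i)·(+0.3569+0.0000i)  (-0.0111-0.4726i)·(+0.0845-0.4203i)  (-0.1250+0.1807i)·(-0.1595-0.0669i)  (+0.0527-0.0185i)·(-0.0190+0.0281i)
Y_3^-1(R⁻¹ n̂) = +0.003489+0.010659i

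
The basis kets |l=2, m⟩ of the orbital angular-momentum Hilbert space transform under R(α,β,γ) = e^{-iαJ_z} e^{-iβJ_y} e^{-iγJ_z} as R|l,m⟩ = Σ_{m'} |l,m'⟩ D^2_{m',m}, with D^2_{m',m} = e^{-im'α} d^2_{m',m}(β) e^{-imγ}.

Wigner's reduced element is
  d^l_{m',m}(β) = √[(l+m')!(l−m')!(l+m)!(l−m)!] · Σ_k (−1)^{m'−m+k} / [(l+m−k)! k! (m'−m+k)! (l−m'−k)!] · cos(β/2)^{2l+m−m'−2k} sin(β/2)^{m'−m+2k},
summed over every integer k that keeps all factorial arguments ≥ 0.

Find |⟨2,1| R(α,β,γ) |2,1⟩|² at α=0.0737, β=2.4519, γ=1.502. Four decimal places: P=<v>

P=0.0844

D^2_{1,1}(0.0737,2.4519,1.502) = e^{-i·1·0.0737}·d^2_{1,1}(2.4519)·e^{-i·1·1.502}. Compute d first:
c=cos(2.4519/2)=0.338052, s=sin(2.4519/2)=0.941127; N=√[6·1·6·1]=6.000000
k∈{0,1} keeps every argument non-negative
  k=0: (−1)^0·6.0000/(6)·0.3381^4·0.9411^0 = +0.013060
  k=1: (−1)^1·6.0000/(2)·0.3381^2·0.9411^2 = -0.303658
d^2_{1,1}(2.4519) = +0.013060 -0.303658 = -0.290599
|D^2_{1,1}|² = |d^2_{1,1}(β)|² = (-0.290599)² = 0.084448 (the z-rotation phases have unit modulus)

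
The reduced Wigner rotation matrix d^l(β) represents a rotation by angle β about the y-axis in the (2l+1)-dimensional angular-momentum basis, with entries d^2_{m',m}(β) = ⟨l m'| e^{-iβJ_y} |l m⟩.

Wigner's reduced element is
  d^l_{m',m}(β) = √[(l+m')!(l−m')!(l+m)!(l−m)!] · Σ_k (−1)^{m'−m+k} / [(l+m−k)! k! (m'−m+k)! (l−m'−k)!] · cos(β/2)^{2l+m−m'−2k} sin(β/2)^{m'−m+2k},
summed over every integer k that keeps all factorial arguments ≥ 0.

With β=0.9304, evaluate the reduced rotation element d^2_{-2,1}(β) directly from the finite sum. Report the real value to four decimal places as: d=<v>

d^2_{-2,1}(β=0.9304) via Wigner's sum:
Half-angle: c=0.893732, s=0.448602. N=√(1·24·6·1)=12.000000
k∈{3} keeps every argument non-negative
  k=3: (−1)^0·12.0000/(6)·0.8937^1·0.4486^3 = +0.161369
d^2_{-2,1}(0.9304) = +0.161369

d=0.1614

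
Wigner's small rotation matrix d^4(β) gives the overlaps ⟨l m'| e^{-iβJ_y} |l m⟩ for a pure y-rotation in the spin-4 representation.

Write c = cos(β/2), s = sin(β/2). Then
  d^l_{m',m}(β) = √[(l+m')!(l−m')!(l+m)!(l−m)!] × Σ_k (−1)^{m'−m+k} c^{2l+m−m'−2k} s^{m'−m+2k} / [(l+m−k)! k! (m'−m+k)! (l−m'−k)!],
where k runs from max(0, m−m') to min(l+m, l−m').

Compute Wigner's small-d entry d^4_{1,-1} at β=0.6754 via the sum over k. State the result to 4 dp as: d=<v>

d=0.5055

d^4_{1,-1}(β=0.6754) via Wigner's sum:
With c≡cos(β/2)=0.943519 and s≡sin(β/2)=0.331318, N=[120·6·6·120]^{1/2}=720.000000
k: max(0,(-1)−(1))=0 … min(4+(-1),4−(1))=3
  k=0: (−1)^2·720.0000/(72)·0.9435^6·0.3313^2 = +0.774451
  k=1: (−1)^3·720.0000/(24)·0.9435^4·0.3313^4 = -0.286486
  k=2: (−1)^4·720.0000/(48)·0.9435^2·0.3313^6 = +0.017663
  k=3: (−1)^5·720.0000/(720)·0.9435^0·0.3313^8 = -0.000145
d^4_{1,-1}(0.6754) = +0.774451 -0.286486 +0.017663 -0.000145 = +0.505483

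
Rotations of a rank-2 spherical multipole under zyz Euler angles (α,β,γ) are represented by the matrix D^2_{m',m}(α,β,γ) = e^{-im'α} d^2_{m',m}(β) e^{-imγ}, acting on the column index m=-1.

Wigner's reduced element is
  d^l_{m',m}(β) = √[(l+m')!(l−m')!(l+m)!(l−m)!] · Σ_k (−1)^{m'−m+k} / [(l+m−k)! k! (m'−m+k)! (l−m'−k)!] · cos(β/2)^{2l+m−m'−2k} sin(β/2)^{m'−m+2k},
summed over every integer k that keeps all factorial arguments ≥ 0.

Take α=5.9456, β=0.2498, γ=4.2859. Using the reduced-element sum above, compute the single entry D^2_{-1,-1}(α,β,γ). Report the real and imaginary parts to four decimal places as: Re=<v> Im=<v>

Re=-0.6388 Im=-0.6667

D^2_{-1,-1}(5.9456,0.2498,4.2859) = e^{-i·-1·5.9456}·d^2_{-1,-1}(0.2498)·e^{-i·-1·4.2859}. Compute d first:
With c≡cos(β/2)=0.992210 and s≡sin(β/2)=0.124576, N=[1·6·1·6]^{1/2}=6.000000
The bounds max(0,m−m')=0 and min(l+m,l−m')=1 give 2 terms
  k=0: (−1)^0·6.0000/(6)·0.9922^4·0.1246^0 = +0.969203
  k=1: (−1)^1·6.0000/(2)·0.9922^2·0.1246^2 = -0.045835
d^2_{-1,-1}(0.2498) = +0.969203 -0.045835 = +0.923368
Phases: e^{-i·(-1)·5.9456}=+0.943557-0.331210i, e^{-i·(-1)·4.2859}=-0.413677-0.910424i ⇒ D=-0.638850-0.666693i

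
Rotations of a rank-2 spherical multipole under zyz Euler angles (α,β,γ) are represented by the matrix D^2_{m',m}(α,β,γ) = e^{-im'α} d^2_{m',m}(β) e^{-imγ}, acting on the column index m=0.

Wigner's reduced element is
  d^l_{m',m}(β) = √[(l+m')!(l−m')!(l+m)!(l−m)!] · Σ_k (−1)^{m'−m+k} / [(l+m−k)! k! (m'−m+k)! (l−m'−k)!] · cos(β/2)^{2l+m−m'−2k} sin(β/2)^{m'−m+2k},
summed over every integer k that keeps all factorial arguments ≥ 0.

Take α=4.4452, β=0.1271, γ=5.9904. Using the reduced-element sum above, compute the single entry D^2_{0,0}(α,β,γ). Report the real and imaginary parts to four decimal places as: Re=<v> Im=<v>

Split into d^2_{0,0}(β=0.1271) × two z-phases.
c=cos(0.1271/2)=0.997981, s=sin(0.1271/2)=0.063507; N=√[2·2·2·2]=4.000000
k∈{0,1,2} keeps every argument non-negative
  k=0: (−1)^0·4.0000/(4)·0.9980^4·0.0635^0 = +0.991950
  k=1: (−1)^1·4.0000/(1)·0.9980^2·0.0635^2 = -0.016068
  k=2: (−1)^2·4.0000/(4)·0.9980^0·0.0635^4 = +0.000016
d^2_{0,0}(0.1271) = +0.991950 -0.016068 +0.000016 = +0.975899
Attach z-rotation phases: D = e^{-i(0)(4.4452)}·(+0.975899)·e^{-i(0)(5.9904)} = +0.975899+0.000000i

Re=0.9759 Im=0.0000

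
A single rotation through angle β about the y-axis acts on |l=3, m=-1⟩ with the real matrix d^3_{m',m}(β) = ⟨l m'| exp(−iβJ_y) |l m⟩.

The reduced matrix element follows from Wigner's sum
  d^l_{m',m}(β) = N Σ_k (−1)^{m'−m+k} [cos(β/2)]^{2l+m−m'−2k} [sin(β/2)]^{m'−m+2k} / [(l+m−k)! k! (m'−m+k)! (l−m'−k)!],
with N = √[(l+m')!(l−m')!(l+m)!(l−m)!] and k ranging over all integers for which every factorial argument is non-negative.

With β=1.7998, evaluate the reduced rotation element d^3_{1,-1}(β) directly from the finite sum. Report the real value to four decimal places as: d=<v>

d=-0.3830

d^3_{1,-1}(β=1.7998) via Wigner's sum:
Half-angle: c=0.621688, s=0.783265. N=√(24·2·2·24)=48.000000
Admissible k: 0..2 (factorial args all ≥0)
  k=0: (−1)^2·48.0000/(8)·0.6217^4·0.7833^2 = +0.549869
  k=1: (−1)^3·48.0000/(6)·0.6217^2·0.7833^4 = -1.163777
  k=2: (−1)^4·48.0000/(48)·0.6217^0·0.7833^6 = +0.230915
d^3_{1,-1}(1.7998) = +0.549869 -1.163777 +0.230915 = -0.382993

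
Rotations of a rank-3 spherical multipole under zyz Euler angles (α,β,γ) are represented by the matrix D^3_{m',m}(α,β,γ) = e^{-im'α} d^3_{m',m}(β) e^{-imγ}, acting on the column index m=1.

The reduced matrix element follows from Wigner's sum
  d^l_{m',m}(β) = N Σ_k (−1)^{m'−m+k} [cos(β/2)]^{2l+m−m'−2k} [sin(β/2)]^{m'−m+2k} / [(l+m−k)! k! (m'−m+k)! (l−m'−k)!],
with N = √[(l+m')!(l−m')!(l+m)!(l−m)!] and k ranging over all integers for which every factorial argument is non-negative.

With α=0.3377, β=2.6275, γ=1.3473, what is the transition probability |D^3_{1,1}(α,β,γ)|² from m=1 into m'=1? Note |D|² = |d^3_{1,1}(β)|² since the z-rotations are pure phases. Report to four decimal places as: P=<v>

P=0.0950

D^3_{1,1}(0.3377,2.6275,1.3473) = e^{-i·1·0.3377}·d^3_{1,1}(2.6275)·e^{-i·1·1.3473}. Compute d first:
Half-angle: c=0.254225, s=0.967145. N=√(24·2·24·2)=48.000000
k: max(0,(1)−(1))=0 … min(3+(1),3−(1))=2
  k=0: (−1)^0·48.0000/(48)·0.2542^6·0.9671^0 = +0.000270
  k=1: (−1)^1·48.0000/(6)·0.2542^4·0.9671^2 = -0.031257
  k=2: (−1)^2·48.0000/(8)·0.2542^2·0.9671^4 = +0.339277
d^3_{1,1}(2.6275) = +0.000270 -0.031257 +0.339277 = +0.308290
|D^3_{1,1}|² = |d^3_{1,1}(β)|² = (+0.308290)² = 0.095043 (the z-rotation phases have unit modulus)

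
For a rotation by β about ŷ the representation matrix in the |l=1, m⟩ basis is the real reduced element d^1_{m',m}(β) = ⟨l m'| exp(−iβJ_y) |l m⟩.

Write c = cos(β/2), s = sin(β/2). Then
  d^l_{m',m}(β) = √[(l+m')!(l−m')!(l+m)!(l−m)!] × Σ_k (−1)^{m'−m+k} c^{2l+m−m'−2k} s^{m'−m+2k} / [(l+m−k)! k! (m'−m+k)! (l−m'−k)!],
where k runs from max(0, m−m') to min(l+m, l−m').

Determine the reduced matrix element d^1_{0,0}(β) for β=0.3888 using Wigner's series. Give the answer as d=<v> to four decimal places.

d=0.9254

d^1_{0,0}(β=0.3888) via Wigner's sum:
With c≡cos(β/2)=0.981164 and s≡sin(β/2)=0.193178, N=[1·1·1·1]^{1/2}=1.000000
k: max(0,(0)−(0))=0 … min(1+(0),1−(0))=1
  k=0: (−1)^0·1.0000/(1)·0.9812^2·0.1932^0 = +0.962682
  k=1: (−1)^1·1.0000/(1)·0.9812^0·0.1932^2 = -0.037318
d^1_{0,0}(0.3888) = +0.962682 -0.037318 = +0.925365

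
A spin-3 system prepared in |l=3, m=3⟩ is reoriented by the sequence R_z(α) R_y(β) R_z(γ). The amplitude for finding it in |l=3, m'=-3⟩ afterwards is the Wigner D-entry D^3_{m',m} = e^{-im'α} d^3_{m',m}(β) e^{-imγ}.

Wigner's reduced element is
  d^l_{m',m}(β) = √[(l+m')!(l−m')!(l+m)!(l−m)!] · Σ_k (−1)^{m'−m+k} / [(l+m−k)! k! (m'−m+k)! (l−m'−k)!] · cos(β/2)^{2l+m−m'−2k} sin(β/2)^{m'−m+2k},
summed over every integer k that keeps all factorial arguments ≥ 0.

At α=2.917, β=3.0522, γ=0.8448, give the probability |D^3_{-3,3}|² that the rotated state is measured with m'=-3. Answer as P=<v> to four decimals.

First d^3_{-3,3}(β=3.0522), then the phase factors e^{-i(-3)α} and e^{-i(3)γ}:
With c≡cos(β/2)=0.044681 and s≡sin(β/2)=0.999001, N=[1·720·720·1]^{1/2}=720.000000
Admissible k: 6..6 (factorial args all ≥0)
  k=6: (−1)^0·720.0000/(720)·0.0447^0·0.9990^6 = +0.994023
d^3_{-3,3}(3.0522) = +0.994023
|D^3_{-3,3}|² = |d^3_{-3,3}(β)|² = (+0.994023)² = 0.988081 (the z-rotation phases have unit modulus)

P=0.9881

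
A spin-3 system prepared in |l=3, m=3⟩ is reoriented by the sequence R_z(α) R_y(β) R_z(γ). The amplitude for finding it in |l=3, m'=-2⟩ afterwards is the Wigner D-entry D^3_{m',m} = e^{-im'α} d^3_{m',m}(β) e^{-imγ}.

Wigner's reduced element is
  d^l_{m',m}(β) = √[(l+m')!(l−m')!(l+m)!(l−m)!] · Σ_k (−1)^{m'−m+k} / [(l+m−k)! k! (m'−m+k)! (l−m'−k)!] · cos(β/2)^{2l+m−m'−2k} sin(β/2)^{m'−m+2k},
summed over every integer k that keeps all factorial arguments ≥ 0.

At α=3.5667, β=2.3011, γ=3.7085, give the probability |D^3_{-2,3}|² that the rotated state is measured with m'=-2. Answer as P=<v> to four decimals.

P=0.4019

Split into d^3_{-2,3}(β=2.3011) × two z-phases.
Half-angle: c=0.407985, s=0.912988. N=√(1·120·720·1)=293.938769
k∈{5} keeps every argument non-negative
  k=5: (−1)^0·293.9388/(120)·0.4080^1·0.9130^5 = +0.633938
d^3_{-2,3}(2.3011) = +0.633938
|D^3_{-2,3}|² = |d^3_{-2,3}(β)|² = (+0.633938)² = 0.401877 (the z-rotation phases have unit modulus)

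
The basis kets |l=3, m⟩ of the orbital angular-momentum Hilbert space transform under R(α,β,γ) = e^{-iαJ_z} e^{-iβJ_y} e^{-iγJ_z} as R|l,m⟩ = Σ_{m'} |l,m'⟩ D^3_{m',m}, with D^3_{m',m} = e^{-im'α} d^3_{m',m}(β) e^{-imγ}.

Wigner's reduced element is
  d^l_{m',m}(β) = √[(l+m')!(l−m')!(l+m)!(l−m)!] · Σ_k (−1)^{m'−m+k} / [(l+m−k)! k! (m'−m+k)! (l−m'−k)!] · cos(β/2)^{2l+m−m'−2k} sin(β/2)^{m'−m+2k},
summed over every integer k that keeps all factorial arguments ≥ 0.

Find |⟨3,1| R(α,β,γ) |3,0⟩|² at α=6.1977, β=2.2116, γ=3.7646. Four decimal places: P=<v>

P=0.0746

Split into d^3_{1,0}(β=2.2116) × two z-phases.
With c≡cos(β/2)=0.448420 and s≡sin(β/2)=0.893823, N=[24·2·6·6]^{1/2}=41.569219
k∈{0,1,2} keeps every argument non-negative
  k=0: (−1)^1·41.5692/(12)·0.4484^5·0.8938^1 = -0.056139
  k=1: (−1)^2·41.5692/(4)·0.4484^3·0.8938^3 = +0.669145
  k=2: (−1)^3·41.5692/(12)·0.4484^1·0.8938^5 = -0.886203
d^3_{1,0}(2.2116) = -0.056139 +0.669145 -0.886203 = -0.273197
|D^3_{1,0}|² = |d^3_{1,0}(β)|² = (-0.273197)² = 0.074637 (the z-rotation phases have unit modulus)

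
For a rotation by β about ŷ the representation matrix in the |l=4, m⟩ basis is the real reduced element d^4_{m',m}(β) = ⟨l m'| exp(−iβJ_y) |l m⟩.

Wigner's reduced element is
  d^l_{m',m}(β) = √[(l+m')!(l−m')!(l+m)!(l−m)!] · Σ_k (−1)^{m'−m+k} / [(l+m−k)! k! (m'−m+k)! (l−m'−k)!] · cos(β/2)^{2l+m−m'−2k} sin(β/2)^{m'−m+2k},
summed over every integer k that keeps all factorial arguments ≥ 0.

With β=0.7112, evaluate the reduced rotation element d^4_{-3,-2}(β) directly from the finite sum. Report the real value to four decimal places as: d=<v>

d^4_{-3,-2}(β=0.7112) via Wigner's sum:
Half-angle: c=0.937438, s=0.348153. N=√(1·5040·2·720)=2693.993318
k: max(0,(-2)−(-3))=1 … min(4+(-2),4−(-3))=2
  k=1: (−1)^0·2693.9933/(720)·0.9374^7·0.3482^1 = +0.828765
  k=2: (−1)^1·2693.9933/(240)·0.9374^5·0.3482^3 = -0.342932
d^4_{-3,-2}(0.7112) = +0.828765 -0.342932 = +0.485833

d=0.4858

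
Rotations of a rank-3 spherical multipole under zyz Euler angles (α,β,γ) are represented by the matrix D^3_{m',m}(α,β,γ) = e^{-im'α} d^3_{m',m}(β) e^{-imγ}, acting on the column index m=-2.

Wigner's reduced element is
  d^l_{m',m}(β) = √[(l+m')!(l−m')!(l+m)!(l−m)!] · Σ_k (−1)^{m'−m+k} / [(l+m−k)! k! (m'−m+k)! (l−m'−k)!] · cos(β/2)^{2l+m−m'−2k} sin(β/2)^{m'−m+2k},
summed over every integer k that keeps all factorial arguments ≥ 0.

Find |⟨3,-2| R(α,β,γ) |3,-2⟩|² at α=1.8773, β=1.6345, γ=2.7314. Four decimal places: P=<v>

First d^3_{-2,-2}(β=1.6345), then the phase factors e^{-i(-2)α} and e^{-i(-2)γ}:
With c≡cos(β/2)=0.684229 and s≡sin(β/2)=0.729267, N=[1·120·1·120]^{1/2}=120.000000
The bounds max(0,m−m')=0 and min(l+m,l−m')=1 give 2 terms
  k=0: (−1)^0·120.0000/(120)·0.6842^6·0.7293^0 = +0.102615
  k=1: (−1)^1·120.0000/(24)·0.6842^4·0.7293^2 = -0.582840
d^3_{-2,-2}(1.6345) = +0.102615 -0.582840 = -0.480226
|D^3_{-2,-2}|² = |d^3_{-2,-2}(β)|² = (-0.480226)² = 0.230617 (the z-rotation phases have unit modulus)

P=0.2306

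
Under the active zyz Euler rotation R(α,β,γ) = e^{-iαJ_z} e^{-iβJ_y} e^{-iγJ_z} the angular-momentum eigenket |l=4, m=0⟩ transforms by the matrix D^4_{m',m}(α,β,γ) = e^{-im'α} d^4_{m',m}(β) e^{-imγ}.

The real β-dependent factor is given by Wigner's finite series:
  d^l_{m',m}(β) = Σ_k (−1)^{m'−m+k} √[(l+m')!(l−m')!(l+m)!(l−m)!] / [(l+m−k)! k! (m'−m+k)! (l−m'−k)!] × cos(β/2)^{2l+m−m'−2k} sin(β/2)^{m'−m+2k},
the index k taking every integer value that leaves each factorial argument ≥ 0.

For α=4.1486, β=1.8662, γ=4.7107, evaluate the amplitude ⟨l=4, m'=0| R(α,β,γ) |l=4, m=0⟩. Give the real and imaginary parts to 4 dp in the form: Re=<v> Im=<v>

Re=0.0886 Im=0.0000

D^4_{0,0}(4.1486,1.8662,4.7107) = e^{-i·0·4.1486}·d^4_{0,0}(1.8662)·e^{-i·0·4.7107}. Compute d first:
c=cos(1.8662/2)=0.595346, s=sin(1.8662/2)=0.803469; N=√[24·24·24·24]=576.000000
k∈{0,1,2,3,4} keeps every argument non-negative
  k=0: (−1)^0·576.0000/(576)·0.5953^8·0.8035^0 = +0.015782
  k=1: (−1)^1·576.0000/(36)·0.5953^6·0.8035^2 = -0.459913
  k=2: (−1)^2·576.0000/(16)·0.5953^4·0.8035^4 = +1.884768
  k=3: (−1)^3·576.0000/(36)·0.5953^2·0.8035^6 = -1.525720
  k=4: (−1)^4·576.0000/(576)·0.5953^0·0.8035^8 = +0.173682
d^4_{0,0}(1.8662) = +0.015782 -0.459913 +1.884768 -1.525720 +0.173682 = +0.088598
Phases: e^{-i·(0)·4.1486}=+1.000000+0.000000i, e^{-i·(0)·4.7107}=+1.000000+0.000000i ⇒ D=+0.088598+0.000000i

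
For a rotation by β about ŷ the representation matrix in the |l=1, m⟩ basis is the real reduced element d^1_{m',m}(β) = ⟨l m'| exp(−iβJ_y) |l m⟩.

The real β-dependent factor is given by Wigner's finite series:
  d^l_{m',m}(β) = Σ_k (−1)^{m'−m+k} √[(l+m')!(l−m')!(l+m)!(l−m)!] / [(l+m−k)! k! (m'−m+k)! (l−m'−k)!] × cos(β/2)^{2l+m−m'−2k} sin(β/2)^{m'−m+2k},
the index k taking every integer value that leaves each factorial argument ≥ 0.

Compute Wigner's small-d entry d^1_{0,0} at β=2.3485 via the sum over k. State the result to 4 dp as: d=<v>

d^1_{0,0}(β=2.3485) via Wigner's sum:
c=cos(2.3485/2)=0.386235, s=sin(2.3485/2)=0.922400; N=√[1·1·1·1]=1.000000
Admissible k: 0..1 (factorial args all ≥0)
  k=0: (−1)^0·1.0000/(1)·0.3862^2·0.9224^0 = +0.149177
  k=1: (−1)^1·1.0000/(1)·0.3862^0·0.9224^2 = -0.850823
d^1_{0,0}(2.3485) = +0.149177 -0.850823 = -0.701645

d=-0.7016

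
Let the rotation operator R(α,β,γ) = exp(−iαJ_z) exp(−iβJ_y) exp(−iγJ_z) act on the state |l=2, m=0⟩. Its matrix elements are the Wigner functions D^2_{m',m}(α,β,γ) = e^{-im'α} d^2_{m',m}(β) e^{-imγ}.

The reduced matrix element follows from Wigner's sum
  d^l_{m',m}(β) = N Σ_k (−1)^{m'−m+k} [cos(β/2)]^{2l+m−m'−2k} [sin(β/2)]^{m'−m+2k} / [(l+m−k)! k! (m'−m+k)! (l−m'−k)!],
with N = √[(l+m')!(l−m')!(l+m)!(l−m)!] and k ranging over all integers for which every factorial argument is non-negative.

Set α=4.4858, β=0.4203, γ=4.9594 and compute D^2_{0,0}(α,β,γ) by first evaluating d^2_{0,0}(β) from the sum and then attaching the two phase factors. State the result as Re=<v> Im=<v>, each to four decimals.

First d^2_{0,0}(β=0.4203), then the phase factors e^{-i(0)α} and e^{-i(0)γ}:
Half-angle: c=0.978000, s=0.208607. N=√(2·2·2·2)=4.000000
Admissible k: 0..2 (factorial args all ≥0)
  k=0: (−1)^0·4.0000/(4)·0.9780^4·0.2086^0 = +0.914860
  k=1: (−1)^1·4.0000/(1)·0.9780^2·0.2086^2 = -0.166492
  k=2: (−1)^2·4.0000/(4)·0.9780^0·0.2086^4 = +0.001894
d^2_{0,0}(0.4203) = +0.914860 -0.166492 +0.001894 = +0.750262
Phases: e^{-i·(0)·4.4858}=+1.000000+0.000000i, e^{-i·(0)·4.9594}=+1.000000+0.000000i ⇒ D=+0.750262+0.000000i

Re=0.7503 Im=0.0000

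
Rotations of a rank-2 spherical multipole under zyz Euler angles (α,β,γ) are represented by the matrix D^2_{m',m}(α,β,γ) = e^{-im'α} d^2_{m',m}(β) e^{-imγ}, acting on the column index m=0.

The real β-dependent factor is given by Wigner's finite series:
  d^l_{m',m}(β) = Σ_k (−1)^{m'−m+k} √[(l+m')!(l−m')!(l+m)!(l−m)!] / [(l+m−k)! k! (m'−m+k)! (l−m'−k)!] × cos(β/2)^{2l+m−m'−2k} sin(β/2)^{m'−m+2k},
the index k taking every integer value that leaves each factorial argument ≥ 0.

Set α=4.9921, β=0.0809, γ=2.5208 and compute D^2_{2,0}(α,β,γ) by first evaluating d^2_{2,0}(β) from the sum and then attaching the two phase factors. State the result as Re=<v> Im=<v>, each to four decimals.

Re=-0.0034 Im=0.0021

D^2_{2,0}(4.9921,0.0809,2.5208) = e^{-i·2·4.9921}·d^2_{2,0}(0.0809)·e^{-i·0·2.5208}. Compute d first:
With c≡cos(β/2)=0.999182 and s≡sin(β/2)=0.040439, N=[24·1·2·2]^{1/2}=9.797959
k∈{0} keeps every argument non-negative
  k=0: (−1)^2·9.7980/(4)·0.9992^2·0.0404^2 = +0.003999
d^2_{2,0}(0.0809) = +0.003999
Phases: e^{-i·(2)·4.9921}=-0.847562+0.530696i, e^{-i·(0)·2.5208}=+1.000000+0.000000i ⇒ D=-0.003390+0.002122i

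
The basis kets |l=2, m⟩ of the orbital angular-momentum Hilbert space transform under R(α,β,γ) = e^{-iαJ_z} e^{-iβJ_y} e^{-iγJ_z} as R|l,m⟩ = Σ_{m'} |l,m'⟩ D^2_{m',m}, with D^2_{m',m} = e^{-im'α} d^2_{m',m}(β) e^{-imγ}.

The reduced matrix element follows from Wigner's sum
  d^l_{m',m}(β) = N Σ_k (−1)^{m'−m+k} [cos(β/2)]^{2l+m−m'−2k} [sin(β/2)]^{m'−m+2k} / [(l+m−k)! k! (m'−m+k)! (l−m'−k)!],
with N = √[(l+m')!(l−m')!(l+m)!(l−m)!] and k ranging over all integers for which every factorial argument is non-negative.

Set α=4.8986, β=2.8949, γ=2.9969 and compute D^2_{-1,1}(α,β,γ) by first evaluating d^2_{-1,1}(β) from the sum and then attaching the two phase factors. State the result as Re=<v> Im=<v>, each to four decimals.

Split into d^2_{-1,1}(β=2.8949) × two z-phases.
With c≡cos(β/2)=0.123034 and s≡sin(β/2)=0.992402, N=[1·6·6·1]^{1/2}=6.000000
k∈{2,3} keeps every argument non-negative
  k=2: (−1)^0·6.0000/(2)·0.1230^2·0.9924^2 = +0.044725
  k=3: (−1)^1·6.0000/(6)·0.1230^0·0.9924^4 = -0.969955
d^2_{-1,1}(2.8949) = +0.044725 -0.969955 = -0.925230
D = (+0.185137-0.982713i)·(-0.925230)·(-0.989550-0.144188i) = +0.300605-0.875035i

Re=0.3006 Im=-0.8750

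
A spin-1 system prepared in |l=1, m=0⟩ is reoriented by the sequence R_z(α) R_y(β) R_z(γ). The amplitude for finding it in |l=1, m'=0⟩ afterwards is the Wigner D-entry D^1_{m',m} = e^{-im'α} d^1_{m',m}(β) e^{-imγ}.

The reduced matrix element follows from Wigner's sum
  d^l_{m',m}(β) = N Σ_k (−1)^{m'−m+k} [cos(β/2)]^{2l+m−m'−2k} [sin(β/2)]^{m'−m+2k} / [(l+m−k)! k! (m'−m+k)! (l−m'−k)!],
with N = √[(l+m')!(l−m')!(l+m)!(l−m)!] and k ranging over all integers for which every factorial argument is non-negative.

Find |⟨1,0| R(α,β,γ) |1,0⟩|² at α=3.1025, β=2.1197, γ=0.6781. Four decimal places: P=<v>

First d^1_{0,0}(β=2.1197), then the phase factors e^{-i(0)α} and e^{-i(0)γ}:
Half-angle: c=0.489003, s=0.872282. N=√(1·1·1·1)=1.000000
Admissible k: 0..1 (factorial args all ≥0)
  k=0: (−1)^0·1.0000/(1)·0.4890^2·0.8723^0 = +0.239124
  k=1: (−1)^1·1.0000/(1)·0.4890^0·0.8723^2 = -0.760876
d^1_{0,0}(2.1197) = +0.239124 -0.760876 = -0.521752
|D^1_{0,0}|² = |d^1_{0,0}(β)|² = (-0.521752)² = 0.272225 (the z-rotation phases have unit modulus)

P=0.2722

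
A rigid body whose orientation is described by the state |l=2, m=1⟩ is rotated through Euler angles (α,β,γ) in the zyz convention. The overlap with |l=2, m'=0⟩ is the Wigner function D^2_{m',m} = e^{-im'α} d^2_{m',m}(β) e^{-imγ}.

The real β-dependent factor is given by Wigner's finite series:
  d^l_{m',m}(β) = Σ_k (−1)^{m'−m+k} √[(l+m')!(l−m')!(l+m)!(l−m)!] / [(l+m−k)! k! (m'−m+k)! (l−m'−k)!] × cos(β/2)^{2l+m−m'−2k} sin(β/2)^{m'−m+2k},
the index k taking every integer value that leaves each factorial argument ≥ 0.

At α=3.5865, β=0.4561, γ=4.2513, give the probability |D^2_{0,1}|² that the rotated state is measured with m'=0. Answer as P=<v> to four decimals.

D^2_{0,1}(3.5865,0.4561,4.2513) = e^{-i·0·3.5865}·d^2_{0,1}(0.4561)·e^{-i·1·4.2513}. Compute d first:
c=cos(0.4561/2)=0.974109, s=sin(0.4561/2)=0.226078; N=√[2·2·6·1]=4.898979
The bounds max(0,m−m')=1 and min(l+m,l−m')=2 give 2 terms
  k=1: (−1)^0·4.8990/(2)·0.9741^3·0.2261^1 = +0.511868
  k=2: (−1)^1·4.8990/(2)·0.9741^1·0.2261^3 = -0.027572
d^2_{0,1}(0.4561) = +0.511868 -0.027572 = +0.484296
|D^2_{0,1}|² = |d^2_{0,1}(β)|² = (+0.484296)² = 0.234543 (the z-rotation phases have unit modulus)

P=0.2345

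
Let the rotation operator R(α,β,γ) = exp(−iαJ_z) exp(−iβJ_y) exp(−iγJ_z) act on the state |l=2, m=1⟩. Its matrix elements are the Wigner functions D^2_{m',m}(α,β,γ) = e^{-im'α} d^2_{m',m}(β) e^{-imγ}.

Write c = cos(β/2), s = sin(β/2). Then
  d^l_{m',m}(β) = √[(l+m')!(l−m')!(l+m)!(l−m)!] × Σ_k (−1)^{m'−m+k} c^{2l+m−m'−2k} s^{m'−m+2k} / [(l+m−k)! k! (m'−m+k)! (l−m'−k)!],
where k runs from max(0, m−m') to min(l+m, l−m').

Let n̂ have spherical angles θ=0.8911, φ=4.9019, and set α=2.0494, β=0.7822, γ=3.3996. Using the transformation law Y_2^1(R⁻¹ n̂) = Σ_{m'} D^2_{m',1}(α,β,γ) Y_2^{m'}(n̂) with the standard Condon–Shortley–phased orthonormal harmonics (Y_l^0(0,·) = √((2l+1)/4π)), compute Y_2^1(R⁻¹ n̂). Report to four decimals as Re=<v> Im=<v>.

Re=0.0543 Im=-0.0284

Need the full column D^2_{m',1} for m'=−2..2 at α=2.0494, β=0.7822, γ=3.3996.
cos(β/2)=0.924490, sin(β/2)=0.381206
d^2_{-2,1}: single k=3 term ⇒ +0.102426;  D = +0.078392+0.065922i
d^2_{-1,1}: k∈[2..3] ⇒ +0.372601 -0.021117 = +0.351484;  D = +0.076909-0.342967i
d^2_{0,1}: k∈[1..2] ⇒ +0.737806 -0.125446 = +0.612360;  D = -0.592091+0.156246i
d^2_{1,1}: k∈[0..1] ⇒ +0.730482 -0.372601 = +0.357880;  D = +0.240417+0.265100i
d^2_{2,1}: single k=0 term ⇒ -0.602416;  D = -0.209722+0.564731i
Y_2^{m'}(θ=0.8911,φ=4.9019) and Σ D·Y over m':
  (+0.0784+0.0659i)·(-0.2171+0.0865i)  (+0.0769-0.3430i)·(+0.0711+0.3709i)  (-0.5921+0.1562i)·(+0.0584+0.0000i)  (+0.2404+0.2651i)·(-0.0711+0.3709i)  (-0.2097+0.5647i)·(-0.2171-0.0865i)
Y_2^1(R⁻¹ n̂) = +0.054290-0.028424i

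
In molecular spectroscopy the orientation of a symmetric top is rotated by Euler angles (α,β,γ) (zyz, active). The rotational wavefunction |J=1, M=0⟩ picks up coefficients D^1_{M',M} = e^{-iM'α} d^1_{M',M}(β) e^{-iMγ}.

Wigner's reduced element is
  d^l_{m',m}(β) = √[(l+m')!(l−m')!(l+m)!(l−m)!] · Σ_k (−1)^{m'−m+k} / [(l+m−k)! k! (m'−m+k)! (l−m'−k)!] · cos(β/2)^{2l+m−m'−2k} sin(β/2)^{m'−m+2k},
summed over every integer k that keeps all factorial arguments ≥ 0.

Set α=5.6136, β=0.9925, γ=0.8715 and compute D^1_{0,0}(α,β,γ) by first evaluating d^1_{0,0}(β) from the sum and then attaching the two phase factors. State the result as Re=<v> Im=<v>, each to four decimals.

Re=0.5466 Im=0.0000

D^1_{0,0}(5.6136,0.9925,0.8715) = e^{-i·0·5.6136}·d^1_{0,0}(0.9925)·e^{-i·0·0.8715}. Compute d first:
c=cos(0.9925/2)=0.879374, s=sin(0.9925/2)=0.476131; N=√[1·1·1·1]=1.000000
k: max(0,(0)−(0))=0 … min(1+(0),1−(0))=1
  k=0: (−1)^0·1.0000/(1)·0.8794^2·0.4761^0 = +0.773299
  k=1: (−1)^1·1.0000/(1)·0.8794^0·0.4761^2 = -0.226701
d^1_{0,0}(0.9925) = +0.773299 -0.226701 = +0.546598
D = (+1.000000+0.000000i)·(+0.546598)·(+1.000000+0.000000i) = +0.546598+0.000000i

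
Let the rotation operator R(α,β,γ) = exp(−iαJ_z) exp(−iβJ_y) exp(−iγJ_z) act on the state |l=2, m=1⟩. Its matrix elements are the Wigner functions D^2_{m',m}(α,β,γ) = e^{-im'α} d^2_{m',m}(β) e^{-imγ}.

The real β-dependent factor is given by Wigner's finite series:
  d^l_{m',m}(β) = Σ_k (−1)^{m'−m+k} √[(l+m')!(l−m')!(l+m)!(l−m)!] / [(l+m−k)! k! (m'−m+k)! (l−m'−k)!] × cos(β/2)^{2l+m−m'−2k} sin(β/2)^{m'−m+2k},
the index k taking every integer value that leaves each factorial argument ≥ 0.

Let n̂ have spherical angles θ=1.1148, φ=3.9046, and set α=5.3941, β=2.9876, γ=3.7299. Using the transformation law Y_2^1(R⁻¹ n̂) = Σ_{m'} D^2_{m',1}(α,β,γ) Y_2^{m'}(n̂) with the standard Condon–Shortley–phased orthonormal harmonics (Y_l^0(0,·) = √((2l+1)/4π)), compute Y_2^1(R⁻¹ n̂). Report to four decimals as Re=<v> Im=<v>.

Re=0.2007 Im=0.2184

Need the full column D^2_{m',1} for m'=−2..2 at α=5.3941, β=2.9876, γ=3.7299.
cos(β/2)=0.076920, sin(β/2)=0.997037
d^2_{-2,1}: single k=3 term ⇒ +0.152477;  D = +0.108921+0.106703i
d^2_{-1,1}: k∈[2..3] ⇒ +0.017645 -0.988202 = -0.970556;  D = +0.090522-0.966326i
d^2_{0,1}: k∈[1..2] ⇒ +0.001111 -0.186746 = -0.185634;  D = +0.154426-0.103018i
d^2_{1,1}: k∈[0..1] ⇒ +0.000035 -0.017645 = -0.017610;  D = +0.016820+0.005217i
d^2_{2,1}: single k=0 term ⇒ -0.000908;  D = +0.000337+0.000842i
Y_2^{m'}(θ=1.1148,φ=3.9046) and Σ D·Y over m':
  (+0.1089+0.1067i)·(+0.0139-0.3111i)  (+0.0905-0.9663i)·(-0.2208+0.2111i)  (+0.1544-0.1030i)·(-0.1319+0.0000i)  (+0.0168+0.0052i)·(+0.2208+0.2111i)  (+0.0003+0.0008i)·(+0.0139+0.3111i)
Y_2^1(R⁻¹ n̂) = +0.200688+0.218447i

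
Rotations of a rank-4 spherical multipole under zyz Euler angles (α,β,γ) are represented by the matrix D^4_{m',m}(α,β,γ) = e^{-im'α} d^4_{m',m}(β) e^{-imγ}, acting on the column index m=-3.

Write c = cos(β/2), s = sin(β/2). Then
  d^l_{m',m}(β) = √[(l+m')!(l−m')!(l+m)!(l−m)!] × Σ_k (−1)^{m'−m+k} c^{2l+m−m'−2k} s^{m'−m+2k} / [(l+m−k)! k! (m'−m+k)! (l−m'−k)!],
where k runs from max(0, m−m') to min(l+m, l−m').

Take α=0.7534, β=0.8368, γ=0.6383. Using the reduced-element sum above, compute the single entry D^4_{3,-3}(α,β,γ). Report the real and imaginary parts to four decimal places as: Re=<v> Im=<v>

D^4_{3,-3}(0.7534,0.8368,0.6383) = e^{-i·3·0.7534}·d^4_{3,-3}(0.8368)·e^{-i·-3·0.6383}. Compute d first:
c=cos(0.8368/2)=0.913740, s=sin(0.8368/2)=0.406299; N=√[5040·1·1·5040]=5040.000000
k: max(0,(-3)−(3))=0 … min(4+(-3),4−(3))=1
  k=0: (−1)^6·5040.0000/(720)·0.9137^2·0.4063^6 = +0.026292
  k=1: (−1)^7·5040.0000/(5040)·0.9137^0·0.4063^8 = -0.000743
d^4_{3,-3}(0.8368) = +0.026292 -0.000743 = +0.025549
Phases: e^{-i·(3)·0.7534}=-0.636077-0.771625i, e^{-i·(-3)·0.6383}=-0.337353+0.941378i ⇒ D=+0.024041-0.008648i

Re=0.0240 Im=-0.0086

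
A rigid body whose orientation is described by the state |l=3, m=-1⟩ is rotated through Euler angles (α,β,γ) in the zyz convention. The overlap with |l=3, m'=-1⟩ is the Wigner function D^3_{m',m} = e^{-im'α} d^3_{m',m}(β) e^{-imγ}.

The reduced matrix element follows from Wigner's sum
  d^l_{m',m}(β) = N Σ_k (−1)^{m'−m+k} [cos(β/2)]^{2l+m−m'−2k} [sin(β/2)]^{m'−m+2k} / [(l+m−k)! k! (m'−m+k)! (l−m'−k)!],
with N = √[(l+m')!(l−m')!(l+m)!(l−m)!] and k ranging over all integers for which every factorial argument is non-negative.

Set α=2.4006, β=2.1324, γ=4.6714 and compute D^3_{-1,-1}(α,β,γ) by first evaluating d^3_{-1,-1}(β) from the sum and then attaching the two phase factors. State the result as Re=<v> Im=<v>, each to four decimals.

First d^3_{-1,-1}(β=2.1324), then the phase factors e^{-i(-1)α} and e^{-i(-1)γ}:
With c≡cos(β/2)=0.483454 and s≡sin(β/2)=0.875370, N=[2·24·2·24]^{1/2}=48.000000
Admissible k: 0..2 (factorial args all ≥0)
  k=0: (−1)^0·48.0000/(48)·0.4835^6·0.8754^0 = +0.012768
  k=1: (−1)^1·48.0000/(6)·0.4835^4·0.8754^2 = -0.334884
  k=2: (−1)^2·48.0000/(8)·0.4835^2·0.8754^4 = +0.823432
d^3_{-1,-1}(2.1324) = +0.012768 -0.334884 +0.823432 = +0.501317
Attach z-rotation phases: D = e^{-i(-1)(2.4006)}·(+0.501317)·e^{-i(-1)(4.6714)} = +0.353271+0.355693i

Re=0.3533 Im=0.3557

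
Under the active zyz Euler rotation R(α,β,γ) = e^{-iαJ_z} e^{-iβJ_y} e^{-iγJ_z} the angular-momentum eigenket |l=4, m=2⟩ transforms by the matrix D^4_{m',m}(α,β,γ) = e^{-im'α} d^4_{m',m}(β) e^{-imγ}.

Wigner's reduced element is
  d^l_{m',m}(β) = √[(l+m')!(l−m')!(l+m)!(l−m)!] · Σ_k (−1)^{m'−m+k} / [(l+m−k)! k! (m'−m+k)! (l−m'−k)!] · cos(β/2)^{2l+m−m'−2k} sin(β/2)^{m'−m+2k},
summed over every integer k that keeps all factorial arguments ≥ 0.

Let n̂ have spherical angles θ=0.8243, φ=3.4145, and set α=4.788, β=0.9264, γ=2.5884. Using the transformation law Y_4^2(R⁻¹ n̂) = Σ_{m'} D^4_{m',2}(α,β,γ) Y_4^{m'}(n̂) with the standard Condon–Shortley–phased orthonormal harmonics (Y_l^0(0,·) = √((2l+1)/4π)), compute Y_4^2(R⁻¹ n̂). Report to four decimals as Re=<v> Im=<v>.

Need the full column D^4_{m',2} for m'=−4..4 at α=4.788, β=0.9264, γ=2.5884.
cos(β/2)=0.894627, sin(β/2)=0.446813
d^4_{-4,2}: single k=6 term ⇒ +0.033699;  D = +0.005434+0.033258i
d^4_{-3,2}: k∈[5..6] ⇒ +0.143134 -0.011901 = +0.131232;  D = -0.127546+0.030885i
d^4_{-2,2}: k∈[4..6] ⇒ +0.382969 -0.076423 +0.001589 = +0.308135;  D = -0.094935-0.293146i
d^4_{-1,2}: k∈[3..5] ⇒ +0.722942 -0.270497 +0.013495 = +0.465940;  D = +0.431164-0.176628i
d^4_{0,2}: k∈[2..4] ⇒ +0.971015 -0.645896 +0.060417 = +0.385537;  D = +0.172680+0.344703i
d^4_{1,2}: k∈[1..3] ⇒ +0.869475 -1.084413 +0.180331 = -0.034607;  D = +0.029682-0.017793i
d^4_{2,2}: k∈[0..2] ⇒ +0.410334 -1.228248 +0.382969 = -0.434945;  D = +0.251170+0.355093i
d^4_{3,2}: k∈[0..1] ⇒ -0.766805 +0.573818 = -0.192987;  D = -0.148688+0.123029i
d^4_{4,2}: single k=0 term ⇒ +0.541606;  D = +0.375807+0.390009i
Y_4^{m'}(θ=0.8243,φ=3.4145) and Σ D·Y over m':
  (+0.0054+0.0333i)·(+0.0592-0.1140i)  (-0.1275+0.0309i)·(-0.2297+0.2455i)  (-0.0949-0.2931i)·(+0.3433-0.2085i)  (+0.4312-0.1766i)·(-0.0518+0.0145i)  (+0.1727+0.3447i)·(-0.3588+0.0000i)  (+0.0297-0.0178i)·(+0.0518+0.0145i)  (+0.2512+0.3551i)·(+0.3433+0.2085i)  (-0.1487+0.1230i)·(+0.2297+0.2455i)  (+0.3758+0.3900i)·(+0.0592+0.1140i)
Y_4^2(R⁻¹ n̂) = -0.222178+0.005303i

Re=-0.2222 Im=0.0053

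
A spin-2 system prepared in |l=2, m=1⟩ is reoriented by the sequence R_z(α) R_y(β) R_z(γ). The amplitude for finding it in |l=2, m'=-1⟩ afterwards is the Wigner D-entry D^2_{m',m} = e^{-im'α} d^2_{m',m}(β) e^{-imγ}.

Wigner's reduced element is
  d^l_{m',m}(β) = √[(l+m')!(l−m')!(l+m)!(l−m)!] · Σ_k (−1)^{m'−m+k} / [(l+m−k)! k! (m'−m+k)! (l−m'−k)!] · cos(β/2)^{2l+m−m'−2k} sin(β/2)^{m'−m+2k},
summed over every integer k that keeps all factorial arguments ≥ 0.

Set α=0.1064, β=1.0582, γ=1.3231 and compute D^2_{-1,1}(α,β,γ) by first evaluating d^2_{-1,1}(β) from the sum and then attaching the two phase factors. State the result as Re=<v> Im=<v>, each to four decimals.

Re=0.1750 Im=-0.4734

Split into d^2_{-1,1}(β=1.0582) × two z-phases.
Half-angle: c=0.863262, s=0.504757. N=√(1·6·6·1)=6.000000
Admissible k: 2..3 (factorial args all ≥0)
  k=2: (−1)^0·6.0000/(2)·0.8633^2·0.5048^2 = +0.569600
  k=3: (−1)^1·6.0000/(6)·0.8633^0·0.5048^4 = -0.064912
d^2_{-1,1}(1.0582) = +0.569600 -0.064912 = +0.504688
Phases: e^{-i·(-1)·0.1064}=+0.994345+0.106199i, e^{-i·(1)·1.3231}=+0.245171-0.969480i ⇒ D=+0.174997-0.473377i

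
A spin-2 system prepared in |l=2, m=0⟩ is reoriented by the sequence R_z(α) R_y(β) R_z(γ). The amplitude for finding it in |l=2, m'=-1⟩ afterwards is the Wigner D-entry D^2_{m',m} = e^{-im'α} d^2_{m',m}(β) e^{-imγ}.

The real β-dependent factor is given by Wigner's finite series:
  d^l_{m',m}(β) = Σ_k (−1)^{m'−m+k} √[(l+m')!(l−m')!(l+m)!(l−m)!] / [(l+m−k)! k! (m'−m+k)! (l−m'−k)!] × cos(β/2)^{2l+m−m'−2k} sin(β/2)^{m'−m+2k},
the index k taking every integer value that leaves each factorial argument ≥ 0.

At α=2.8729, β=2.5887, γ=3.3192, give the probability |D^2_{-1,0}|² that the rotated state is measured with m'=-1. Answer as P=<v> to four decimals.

Split into d^2_{-1,0}(β=2.5887) × two z-phases.
Half-angle: c=0.272939, s=0.962031. N=√(1·6·2·2)=4.898979
The bounds max(0,m−m')=1 and min(l+m,l−m')=2 give 2 terms
  k=1: (−1)^0·4.8990/(2)·0.2729^3·0.9620^1 = +0.047914
  k=2: (−1)^1·4.8990/(2)·0.2729^1·0.9620^3 = -0.595262
d^2_{-1,0}(2.5887) = +0.047914 -0.595262 = -0.547349
|D^2_{-1,0}|² = |d^2_{-1,0}(β)|² = (-0.547349)² = 0.299591 (the z-rotation phases have unit modulus)

P=0.2996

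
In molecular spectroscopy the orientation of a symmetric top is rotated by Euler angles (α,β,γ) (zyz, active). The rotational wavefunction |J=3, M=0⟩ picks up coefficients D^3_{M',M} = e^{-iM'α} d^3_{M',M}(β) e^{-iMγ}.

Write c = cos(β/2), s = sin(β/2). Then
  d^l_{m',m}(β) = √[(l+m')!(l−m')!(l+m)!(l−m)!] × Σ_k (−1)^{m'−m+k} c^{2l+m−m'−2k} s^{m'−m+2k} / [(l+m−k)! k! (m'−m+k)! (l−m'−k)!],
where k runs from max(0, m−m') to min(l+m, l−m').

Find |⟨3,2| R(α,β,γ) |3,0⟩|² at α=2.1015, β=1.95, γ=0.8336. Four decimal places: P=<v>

P=0.1913

Split into d^3_{2,0}(β=1.95) × two z-phases.
c=cos(1.95/2)=0.561168, s=sin(1.95/2)=0.827702; N=√[120·1·6·6]=65.726707
k: max(0,(0)−(2))=0 … min(3+(0),3−(2))=1
  k=0: (−1)^2·65.7267/(12)·0.5612^4·0.8277^2 = +0.372118
  k=1: (−1)^3·65.7267/(12)·0.5612^2·0.8277^4 = -0.809547
d^3_{2,0}(1.95) = +0.372118 -0.809547 = -0.437430
|D^3_{2,0}|² = |d^3_{2,0}(β)|² = (-0.437430)² = 0.191345 (the z-rotation phases have unit modulus)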